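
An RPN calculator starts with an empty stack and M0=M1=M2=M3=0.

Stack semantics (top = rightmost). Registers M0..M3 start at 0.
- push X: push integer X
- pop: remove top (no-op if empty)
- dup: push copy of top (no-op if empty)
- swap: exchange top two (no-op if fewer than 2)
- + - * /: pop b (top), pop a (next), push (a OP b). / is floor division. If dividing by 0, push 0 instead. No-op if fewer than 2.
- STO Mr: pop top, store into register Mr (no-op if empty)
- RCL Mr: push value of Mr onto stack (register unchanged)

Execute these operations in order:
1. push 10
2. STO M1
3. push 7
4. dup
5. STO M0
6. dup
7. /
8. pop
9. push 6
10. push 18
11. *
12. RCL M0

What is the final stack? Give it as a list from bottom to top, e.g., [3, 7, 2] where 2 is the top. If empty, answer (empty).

After op 1 (push 10): stack=[10] mem=[0,0,0,0]
After op 2 (STO M1): stack=[empty] mem=[0,10,0,0]
After op 3 (push 7): stack=[7] mem=[0,10,0,0]
After op 4 (dup): stack=[7,7] mem=[0,10,0,0]
After op 5 (STO M0): stack=[7] mem=[7,10,0,0]
After op 6 (dup): stack=[7,7] mem=[7,10,0,0]
After op 7 (/): stack=[1] mem=[7,10,0,0]
After op 8 (pop): stack=[empty] mem=[7,10,0,0]
After op 9 (push 6): stack=[6] mem=[7,10,0,0]
After op 10 (push 18): stack=[6,18] mem=[7,10,0,0]
After op 11 (*): stack=[108] mem=[7,10,0,0]
After op 12 (RCL M0): stack=[108,7] mem=[7,10,0,0]

Answer: [108, 7]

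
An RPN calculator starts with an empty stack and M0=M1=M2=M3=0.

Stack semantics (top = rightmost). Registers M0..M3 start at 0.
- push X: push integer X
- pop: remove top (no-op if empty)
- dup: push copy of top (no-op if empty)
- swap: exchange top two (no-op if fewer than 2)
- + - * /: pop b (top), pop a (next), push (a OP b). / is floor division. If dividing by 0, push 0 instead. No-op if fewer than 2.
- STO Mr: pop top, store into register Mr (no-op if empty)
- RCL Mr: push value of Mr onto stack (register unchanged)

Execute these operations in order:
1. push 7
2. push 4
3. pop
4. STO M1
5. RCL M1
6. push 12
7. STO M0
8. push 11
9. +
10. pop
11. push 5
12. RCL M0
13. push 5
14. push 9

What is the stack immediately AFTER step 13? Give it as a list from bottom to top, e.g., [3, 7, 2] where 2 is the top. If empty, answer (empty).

After op 1 (push 7): stack=[7] mem=[0,0,0,0]
After op 2 (push 4): stack=[7,4] mem=[0,0,0,0]
After op 3 (pop): stack=[7] mem=[0,0,0,0]
After op 4 (STO M1): stack=[empty] mem=[0,7,0,0]
After op 5 (RCL M1): stack=[7] mem=[0,7,0,0]
After op 6 (push 12): stack=[7,12] mem=[0,7,0,0]
After op 7 (STO M0): stack=[7] mem=[12,7,0,0]
After op 8 (push 11): stack=[7,11] mem=[12,7,0,0]
After op 9 (+): stack=[18] mem=[12,7,0,0]
After op 10 (pop): stack=[empty] mem=[12,7,0,0]
After op 11 (push 5): stack=[5] mem=[12,7,0,0]
After op 12 (RCL M0): stack=[5,12] mem=[12,7,0,0]
After op 13 (push 5): stack=[5,12,5] mem=[12,7,0,0]

[5, 12, 5]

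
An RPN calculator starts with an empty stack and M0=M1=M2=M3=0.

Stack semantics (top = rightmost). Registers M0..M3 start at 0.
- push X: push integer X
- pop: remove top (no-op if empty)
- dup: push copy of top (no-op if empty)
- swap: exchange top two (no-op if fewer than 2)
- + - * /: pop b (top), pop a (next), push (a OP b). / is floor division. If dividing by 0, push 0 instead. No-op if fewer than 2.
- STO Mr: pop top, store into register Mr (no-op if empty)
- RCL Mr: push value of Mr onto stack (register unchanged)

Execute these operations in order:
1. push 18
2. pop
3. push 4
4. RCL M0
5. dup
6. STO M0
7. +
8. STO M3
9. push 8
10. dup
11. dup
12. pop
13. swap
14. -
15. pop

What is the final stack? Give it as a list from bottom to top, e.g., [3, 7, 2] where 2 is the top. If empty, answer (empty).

After op 1 (push 18): stack=[18] mem=[0,0,0,0]
After op 2 (pop): stack=[empty] mem=[0,0,0,0]
After op 3 (push 4): stack=[4] mem=[0,0,0,0]
After op 4 (RCL M0): stack=[4,0] mem=[0,0,0,0]
After op 5 (dup): stack=[4,0,0] mem=[0,0,0,0]
After op 6 (STO M0): stack=[4,0] mem=[0,0,0,0]
After op 7 (+): stack=[4] mem=[0,0,0,0]
After op 8 (STO M3): stack=[empty] mem=[0,0,0,4]
After op 9 (push 8): stack=[8] mem=[0,0,0,4]
After op 10 (dup): stack=[8,8] mem=[0,0,0,4]
After op 11 (dup): stack=[8,8,8] mem=[0,0,0,4]
After op 12 (pop): stack=[8,8] mem=[0,0,0,4]
After op 13 (swap): stack=[8,8] mem=[0,0,0,4]
After op 14 (-): stack=[0] mem=[0,0,0,4]
After op 15 (pop): stack=[empty] mem=[0,0,0,4]

Answer: (empty)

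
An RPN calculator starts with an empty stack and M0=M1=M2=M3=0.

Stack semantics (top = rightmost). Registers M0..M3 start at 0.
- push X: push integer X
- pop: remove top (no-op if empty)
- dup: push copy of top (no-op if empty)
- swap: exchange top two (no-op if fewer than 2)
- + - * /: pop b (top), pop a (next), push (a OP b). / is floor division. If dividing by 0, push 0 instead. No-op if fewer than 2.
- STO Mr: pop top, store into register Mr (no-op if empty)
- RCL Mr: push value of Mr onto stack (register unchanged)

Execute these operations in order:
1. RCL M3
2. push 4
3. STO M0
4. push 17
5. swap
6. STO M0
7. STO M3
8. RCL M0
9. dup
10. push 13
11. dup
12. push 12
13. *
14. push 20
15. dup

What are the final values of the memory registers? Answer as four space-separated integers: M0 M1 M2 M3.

After op 1 (RCL M3): stack=[0] mem=[0,0,0,0]
After op 2 (push 4): stack=[0,4] mem=[0,0,0,0]
After op 3 (STO M0): stack=[0] mem=[4,0,0,0]
After op 4 (push 17): stack=[0,17] mem=[4,0,0,0]
After op 5 (swap): stack=[17,0] mem=[4,0,0,0]
After op 6 (STO M0): stack=[17] mem=[0,0,0,0]
After op 7 (STO M3): stack=[empty] mem=[0,0,0,17]
After op 8 (RCL M0): stack=[0] mem=[0,0,0,17]
After op 9 (dup): stack=[0,0] mem=[0,0,0,17]
After op 10 (push 13): stack=[0,0,13] mem=[0,0,0,17]
After op 11 (dup): stack=[0,0,13,13] mem=[0,0,0,17]
After op 12 (push 12): stack=[0,0,13,13,12] mem=[0,0,0,17]
After op 13 (*): stack=[0,0,13,156] mem=[0,0,0,17]
After op 14 (push 20): stack=[0,0,13,156,20] mem=[0,0,0,17]
After op 15 (dup): stack=[0,0,13,156,20,20] mem=[0,0,0,17]

Answer: 0 0 0 17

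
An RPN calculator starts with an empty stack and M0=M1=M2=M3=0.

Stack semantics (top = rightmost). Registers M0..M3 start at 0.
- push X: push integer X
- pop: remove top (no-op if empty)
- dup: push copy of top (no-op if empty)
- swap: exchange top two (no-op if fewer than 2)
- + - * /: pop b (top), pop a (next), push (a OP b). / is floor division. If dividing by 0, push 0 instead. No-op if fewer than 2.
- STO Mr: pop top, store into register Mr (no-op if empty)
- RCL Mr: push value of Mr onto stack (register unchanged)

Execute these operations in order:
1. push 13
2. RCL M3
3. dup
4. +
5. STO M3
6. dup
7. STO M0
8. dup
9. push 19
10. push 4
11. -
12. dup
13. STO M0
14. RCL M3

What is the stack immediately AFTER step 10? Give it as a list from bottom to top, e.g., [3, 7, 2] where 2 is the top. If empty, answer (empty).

After op 1 (push 13): stack=[13] mem=[0,0,0,0]
After op 2 (RCL M3): stack=[13,0] mem=[0,0,0,0]
After op 3 (dup): stack=[13,0,0] mem=[0,0,0,0]
After op 4 (+): stack=[13,0] mem=[0,0,0,0]
After op 5 (STO M3): stack=[13] mem=[0,0,0,0]
After op 6 (dup): stack=[13,13] mem=[0,0,0,0]
After op 7 (STO M0): stack=[13] mem=[13,0,0,0]
After op 8 (dup): stack=[13,13] mem=[13,0,0,0]
After op 9 (push 19): stack=[13,13,19] mem=[13,0,0,0]
After op 10 (push 4): stack=[13,13,19,4] mem=[13,0,0,0]

[13, 13, 19, 4]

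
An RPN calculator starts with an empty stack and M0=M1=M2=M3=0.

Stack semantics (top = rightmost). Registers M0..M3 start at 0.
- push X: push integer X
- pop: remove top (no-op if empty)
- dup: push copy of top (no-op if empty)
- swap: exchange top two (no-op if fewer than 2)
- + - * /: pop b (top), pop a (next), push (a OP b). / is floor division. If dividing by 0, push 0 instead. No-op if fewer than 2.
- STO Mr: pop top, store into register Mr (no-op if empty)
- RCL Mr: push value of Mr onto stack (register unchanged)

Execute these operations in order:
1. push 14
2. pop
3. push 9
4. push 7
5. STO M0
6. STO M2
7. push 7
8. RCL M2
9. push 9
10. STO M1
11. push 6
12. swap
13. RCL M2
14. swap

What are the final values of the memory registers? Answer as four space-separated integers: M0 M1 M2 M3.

After op 1 (push 14): stack=[14] mem=[0,0,0,0]
After op 2 (pop): stack=[empty] mem=[0,0,0,0]
After op 3 (push 9): stack=[9] mem=[0,0,0,0]
After op 4 (push 7): stack=[9,7] mem=[0,0,0,0]
After op 5 (STO M0): stack=[9] mem=[7,0,0,0]
After op 6 (STO M2): stack=[empty] mem=[7,0,9,0]
After op 7 (push 7): stack=[7] mem=[7,0,9,0]
After op 8 (RCL M2): stack=[7,9] mem=[7,0,9,0]
After op 9 (push 9): stack=[7,9,9] mem=[7,0,9,0]
After op 10 (STO M1): stack=[7,9] mem=[7,9,9,0]
After op 11 (push 6): stack=[7,9,6] mem=[7,9,9,0]
After op 12 (swap): stack=[7,6,9] mem=[7,9,9,0]
After op 13 (RCL M2): stack=[7,6,9,9] mem=[7,9,9,0]
After op 14 (swap): stack=[7,6,9,9] mem=[7,9,9,0]

Answer: 7 9 9 0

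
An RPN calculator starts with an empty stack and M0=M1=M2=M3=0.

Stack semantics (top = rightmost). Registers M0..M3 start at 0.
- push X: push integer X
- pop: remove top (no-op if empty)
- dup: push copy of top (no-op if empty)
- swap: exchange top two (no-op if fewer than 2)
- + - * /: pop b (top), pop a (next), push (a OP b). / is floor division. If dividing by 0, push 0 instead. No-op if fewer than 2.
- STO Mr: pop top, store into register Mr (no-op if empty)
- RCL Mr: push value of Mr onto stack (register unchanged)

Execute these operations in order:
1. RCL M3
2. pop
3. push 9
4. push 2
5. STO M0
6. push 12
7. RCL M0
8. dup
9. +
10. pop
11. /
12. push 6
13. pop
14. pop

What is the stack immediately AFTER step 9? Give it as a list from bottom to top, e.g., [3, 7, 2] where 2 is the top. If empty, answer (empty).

After op 1 (RCL M3): stack=[0] mem=[0,0,0,0]
After op 2 (pop): stack=[empty] mem=[0,0,0,0]
After op 3 (push 9): stack=[9] mem=[0,0,0,0]
After op 4 (push 2): stack=[9,2] mem=[0,0,0,0]
After op 5 (STO M0): stack=[9] mem=[2,0,0,0]
After op 6 (push 12): stack=[9,12] mem=[2,0,0,0]
After op 7 (RCL M0): stack=[9,12,2] mem=[2,0,0,0]
After op 8 (dup): stack=[9,12,2,2] mem=[2,0,0,0]
After op 9 (+): stack=[9,12,4] mem=[2,0,0,0]

[9, 12, 4]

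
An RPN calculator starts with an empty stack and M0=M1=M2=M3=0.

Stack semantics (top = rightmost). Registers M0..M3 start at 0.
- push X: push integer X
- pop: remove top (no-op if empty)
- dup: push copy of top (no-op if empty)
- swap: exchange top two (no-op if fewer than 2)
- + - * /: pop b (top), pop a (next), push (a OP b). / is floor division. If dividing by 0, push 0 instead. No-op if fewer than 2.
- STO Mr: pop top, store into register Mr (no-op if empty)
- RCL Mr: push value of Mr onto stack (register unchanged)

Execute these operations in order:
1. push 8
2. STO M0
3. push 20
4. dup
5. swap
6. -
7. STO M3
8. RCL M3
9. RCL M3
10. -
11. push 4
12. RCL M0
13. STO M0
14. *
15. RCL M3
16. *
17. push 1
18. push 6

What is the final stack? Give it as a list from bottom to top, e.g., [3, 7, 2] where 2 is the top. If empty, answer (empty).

Answer: [0, 1, 6]

Derivation:
After op 1 (push 8): stack=[8] mem=[0,0,0,0]
After op 2 (STO M0): stack=[empty] mem=[8,0,0,0]
After op 3 (push 20): stack=[20] mem=[8,0,0,0]
After op 4 (dup): stack=[20,20] mem=[8,0,0,0]
After op 5 (swap): stack=[20,20] mem=[8,0,0,0]
After op 6 (-): stack=[0] mem=[8,0,0,0]
After op 7 (STO M3): stack=[empty] mem=[8,0,0,0]
After op 8 (RCL M3): stack=[0] mem=[8,0,0,0]
After op 9 (RCL M3): stack=[0,0] mem=[8,0,0,0]
After op 10 (-): stack=[0] mem=[8,0,0,0]
After op 11 (push 4): stack=[0,4] mem=[8,0,0,0]
After op 12 (RCL M0): stack=[0,4,8] mem=[8,0,0,0]
After op 13 (STO M0): stack=[0,4] mem=[8,0,0,0]
After op 14 (*): stack=[0] mem=[8,0,0,0]
After op 15 (RCL M3): stack=[0,0] mem=[8,0,0,0]
After op 16 (*): stack=[0] mem=[8,0,0,0]
After op 17 (push 1): stack=[0,1] mem=[8,0,0,0]
After op 18 (push 6): stack=[0,1,6] mem=[8,0,0,0]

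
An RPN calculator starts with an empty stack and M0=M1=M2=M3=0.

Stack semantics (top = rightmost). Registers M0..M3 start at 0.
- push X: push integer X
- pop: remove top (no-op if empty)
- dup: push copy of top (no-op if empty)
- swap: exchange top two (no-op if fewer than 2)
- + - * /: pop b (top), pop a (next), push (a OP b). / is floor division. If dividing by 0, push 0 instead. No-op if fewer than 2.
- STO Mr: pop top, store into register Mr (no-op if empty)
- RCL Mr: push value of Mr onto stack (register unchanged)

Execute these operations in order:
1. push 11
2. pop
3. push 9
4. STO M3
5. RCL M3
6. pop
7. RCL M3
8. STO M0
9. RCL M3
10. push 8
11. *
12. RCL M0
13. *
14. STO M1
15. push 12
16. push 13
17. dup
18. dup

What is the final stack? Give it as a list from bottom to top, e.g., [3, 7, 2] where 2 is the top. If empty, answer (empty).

After op 1 (push 11): stack=[11] mem=[0,0,0,0]
After op 2 (pop): stack=[empty] mem=[0,0,0,0]
After op 3 (push 9): stack=[9] mem=[0,0,0,0]
After op 4 (STO M3): stack=[empty] mem=[0,0,0,9]
After op 5 (RCL M3): stack=[9] mem=[0,0,0,9]
After op 6 (pop): stack=[empty] mem=[0,0,0,9]
After op 7 (RCL M3): stack=[9] mem=[0,0,0,9]
After op 8 (STO M0): stack=[empty] mem=[9,0,0,9]
After op 9 (RCL M3): stack=[9] mem=[9,0,0,9]
After op 10 (push 8): stack=[9,8] mem=[9,0,0,9]
After op 11 (*): stack=[72] mem=[9,0,0,9]
After op 12 (RCL M0): stack=[72,9] mem=[9,0,0,9]
After op 13 (*): stack=[648] mem=[9,0,0,9]
After op 14 (STO M1): stack=[empty] mem=[9,648,0,9]
After op 15 (push 12): stack=[12] mem=[9,648,0,9]
After op 16 (push 13): stack=[12,13] mem=[9,648,0,9]
After op 17 (dup): stack=[12,13,13] mem=[9,648,0,9]
After op 18 (dup): stack=[12,13,13,13] mem=[9,648,0,9]

Answer: [12, 13, 13, 13]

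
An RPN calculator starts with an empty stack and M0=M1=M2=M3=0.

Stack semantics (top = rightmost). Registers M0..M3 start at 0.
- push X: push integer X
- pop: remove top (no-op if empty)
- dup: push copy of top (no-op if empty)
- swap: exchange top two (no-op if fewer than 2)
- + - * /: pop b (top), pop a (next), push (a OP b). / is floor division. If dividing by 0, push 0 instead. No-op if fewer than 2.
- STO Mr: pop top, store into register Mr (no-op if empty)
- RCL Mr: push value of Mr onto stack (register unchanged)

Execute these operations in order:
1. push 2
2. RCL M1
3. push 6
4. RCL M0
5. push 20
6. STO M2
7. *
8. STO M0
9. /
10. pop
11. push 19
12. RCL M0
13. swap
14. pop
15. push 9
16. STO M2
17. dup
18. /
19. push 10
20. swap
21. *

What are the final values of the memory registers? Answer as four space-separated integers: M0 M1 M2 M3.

Answer: 0 0 9 0

Derivation:
After op 1 (push 2): stack=[2] mem=[0,0,0,0]
After op 2 (RCL M1): stack=[2,0] mem=[0,0,0,0]
After op 3 (push 6): stack=[2,0,6] mem=[0,0,0,0]
After op 4 (RCL M0): stack=[2,0,6,0] mem=[0,0,0,0]
After op 5 (push 20): stack=[2,0,6,0,20] mem=[0,0,0,0]
After op 6 (STO M2): stack=[2,0,6,0] mem=[0,0,20,0]
After op 7 (*): stack=[2,0,0] mem=[0,0,20,0]
After op 8 (STO M0): stack=[2,0] mem=[0,0,20,0]
After op 9 (/): stack=[0] mem=[0,0,20,0]
After op 10 (pop): stack=[empty] mem=[0,0,20,0]
After op 11 (push 19): stack=[19] mem=[0,0,20,0]
After op 12 (RCL M0): stack=[19,0] mem=[0,0,20,0]
After op 13 (swap): stack=[0,19] mem=[0,0,20,0]
After op 14 (pop): stack=[0] mem=[0,0,20,0]
After op 15 (push 9): stack=[0,9] mem=[0,0,20,0]
After op 16 (STO M2): stack=[0] mem=[0,0,9,0]
After op 17 (dup): stack=[0,0] mem=[0,0,9,0]
After op 18 (/): stack=[0] mem=[0,0,9,0]
After op 19 (push 10): stack=[0,10] mem=[0,0,9,0]
After op 20 (swap): stack=[10,0] mem=[0,0,9,0]
After op 21 (*): stack=[0] mem=[0,0,9,0]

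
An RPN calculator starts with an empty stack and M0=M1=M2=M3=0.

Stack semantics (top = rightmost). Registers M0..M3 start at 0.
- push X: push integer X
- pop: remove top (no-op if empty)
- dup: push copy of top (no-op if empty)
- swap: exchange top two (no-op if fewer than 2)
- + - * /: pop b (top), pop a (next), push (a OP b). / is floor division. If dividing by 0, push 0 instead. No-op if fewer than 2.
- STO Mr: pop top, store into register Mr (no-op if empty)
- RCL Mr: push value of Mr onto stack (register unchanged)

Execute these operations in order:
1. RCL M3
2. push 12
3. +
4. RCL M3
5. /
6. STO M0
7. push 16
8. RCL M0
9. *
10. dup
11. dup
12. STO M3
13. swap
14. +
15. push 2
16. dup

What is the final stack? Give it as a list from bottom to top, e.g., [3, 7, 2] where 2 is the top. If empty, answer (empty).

After op 1 (RCL M3): stack=[0] mem=[0,0,0,0]
After op 2 (push 12): stack=[0,12] mem=[0,0,0,0]
After op 3 (+): stack=[12] mem=[0,0,0,0]
After op 4 (RCL M3): stack=[12,0] mem=[0,0,0,0]
After op 5 (/): stack=[0] mem=[0,0,0,0]
After op 6 (STO M0): stack=[empty] mem=[0,0,0,0]
After op 7 (push 16): stack=[16] mem=[0,0,0,0]
After op 8 (RCL M0): stack=[16,0] mem=[0,0,0,0]
After op 9 (*): stack=[0] mem=[0,0,0,0]
After op 10 (dup): stack=[0,0] mem=[0,0,0,0]
After op 11 (dup): stack=[0,0,0] mem=[0,0,0,0]
After op 12 (STO M3): stack=[0,0] mem=[0,0,0,0]
After op 13 (swap): stack=[0,0] mem=[0,0,0,0]
After op 14 (+): stack=[0] mem=[0,0,0,0]
After op 15 (push 2): stack=[0,2] mem=[0,0,0,0]
After op 16 (dup): stack=[0,2,2] mem=[0,0,0,0]

Answer: [0, 2, 2]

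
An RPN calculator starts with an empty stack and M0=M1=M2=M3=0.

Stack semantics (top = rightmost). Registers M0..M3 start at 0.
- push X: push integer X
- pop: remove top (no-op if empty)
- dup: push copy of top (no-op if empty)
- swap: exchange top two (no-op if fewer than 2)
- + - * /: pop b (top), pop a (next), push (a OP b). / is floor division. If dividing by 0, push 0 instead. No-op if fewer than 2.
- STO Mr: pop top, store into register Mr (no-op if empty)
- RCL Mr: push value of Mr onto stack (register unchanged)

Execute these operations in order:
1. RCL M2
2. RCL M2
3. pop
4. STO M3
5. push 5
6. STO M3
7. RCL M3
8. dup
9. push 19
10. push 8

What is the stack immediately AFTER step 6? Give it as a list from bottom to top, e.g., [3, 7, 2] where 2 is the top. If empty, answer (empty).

After op 1 (RCL M2): stack=[0] mem=[0,0,0,0]
After op 2 (RCL M2): stack=[0,0] mem=[0,0,0,0]
After op 3 (pop): stack=[0] mem=[0,0,0,0]
After op 4 (STO M3): stack=[empty] mem=[0,0,0,0]
After op 5 (push 5): stack=[5] mem=[0,0,0,0]
After op 6 (STO M3): stack=[empty] mem=[0,0,0,5]

(empty)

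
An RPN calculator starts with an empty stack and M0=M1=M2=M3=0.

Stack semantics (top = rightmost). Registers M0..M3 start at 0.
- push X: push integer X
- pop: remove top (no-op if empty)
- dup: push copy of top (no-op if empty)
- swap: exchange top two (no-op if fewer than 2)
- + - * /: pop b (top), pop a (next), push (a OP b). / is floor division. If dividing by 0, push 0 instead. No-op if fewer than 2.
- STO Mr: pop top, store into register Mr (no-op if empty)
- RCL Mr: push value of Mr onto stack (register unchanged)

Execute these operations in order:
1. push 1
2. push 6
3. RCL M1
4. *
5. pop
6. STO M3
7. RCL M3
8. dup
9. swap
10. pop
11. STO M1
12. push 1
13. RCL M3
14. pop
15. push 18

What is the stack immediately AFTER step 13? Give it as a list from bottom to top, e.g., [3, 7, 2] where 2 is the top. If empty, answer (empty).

After op 1 (push 1): stack=[1] mem=[0,0,0,0]
After op 2 (push 6): stack=[1,6] mem=[0,0,0,0]
After op 3 (RCL M1): stack=[1,6,0] mem=[0,0,0,0]
After op 4 (*): stack=[1,0] mem=[0,0,0,0]
After op 5 (pop): stack=[1] mem=[0,0,0,0]
After op 6 (STO M3): stack=[empty] mem=[0,0,0,1]
After op 7 (RCL M3): stack=[1] mem=[0,0,0,1]
After op 8 (dup): stack=[1,1] mem=[0,0,0,1]
After op 9 (swap): stack=[1,1] mem=[0,0,0,1]
After op 10 (pop): stack=[1] mem=[0,0,0,1]
After op 11 (STO M1): stack=[empty] mem=[0,1,0,1]
After op 12 (push 1): stack=[1] mem=[0,1,0,1]
After op 13 (RCL M3): stack=[1,1] mem=[0,1,0,1]

[1, 1]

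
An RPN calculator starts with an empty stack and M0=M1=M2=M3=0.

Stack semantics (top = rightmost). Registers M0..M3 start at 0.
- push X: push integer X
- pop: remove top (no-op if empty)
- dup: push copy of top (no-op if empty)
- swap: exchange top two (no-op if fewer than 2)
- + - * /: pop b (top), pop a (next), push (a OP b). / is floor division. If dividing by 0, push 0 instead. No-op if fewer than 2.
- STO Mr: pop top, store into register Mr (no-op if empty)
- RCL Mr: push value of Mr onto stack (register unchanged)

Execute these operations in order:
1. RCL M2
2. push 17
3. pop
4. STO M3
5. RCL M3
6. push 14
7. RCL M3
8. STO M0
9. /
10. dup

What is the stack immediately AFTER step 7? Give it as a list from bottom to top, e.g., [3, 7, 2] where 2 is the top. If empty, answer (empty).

After op 1 (RCL M2): stack=[0] mem=[0,0,0,0]
After op 2 (push 17): stack=[0,17] mem=[0,0,0,0]
After op 3 (pop): stack=[0] mem=[0,0,0,0]
After op 4 (STO M3): stack=[empty] mem=[0,0,0,0]
After op 5 (RCL M3): stack=[0] mem=[0,0,0,0]
After op 6 (push 14): stack=[0,14] mem=[0,0,0,0]
After op 7 (RCL M3): stack=[0,14,0] mem=[0,0,0,0]

[0, 14, 0]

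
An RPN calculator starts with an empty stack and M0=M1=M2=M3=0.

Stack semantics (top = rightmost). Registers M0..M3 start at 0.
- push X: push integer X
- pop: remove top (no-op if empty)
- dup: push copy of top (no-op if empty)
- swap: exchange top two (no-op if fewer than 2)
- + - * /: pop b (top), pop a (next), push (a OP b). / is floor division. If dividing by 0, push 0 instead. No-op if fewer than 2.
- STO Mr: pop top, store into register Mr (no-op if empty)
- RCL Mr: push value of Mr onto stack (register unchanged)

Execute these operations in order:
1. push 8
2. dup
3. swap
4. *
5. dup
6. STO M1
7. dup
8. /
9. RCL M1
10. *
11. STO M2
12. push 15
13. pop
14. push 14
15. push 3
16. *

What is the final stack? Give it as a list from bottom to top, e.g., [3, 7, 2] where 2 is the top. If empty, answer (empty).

Answer: [42]

Derivation:
After op 1 (push 8): stack=[8] mem=[0,0,0,0]
After op 2 (dup): stack=[8,8] mem=[0,0,0,0]
After op 3 (swap): stack=[8,8] mem=[0,0,0,0]
After op 4 (*): stack=[64] mem=[0,0,0,0]
After op 5 (dup): stack=[64,64] mem=[0,0,0,0]
After op 6 (STO M1): stack=[64] mem=[0,64,0,0]
After op 7 (dup): stack=[64,64] mem=[0,64,0,0]
After op 8 (/): stack=[1] mem=[0,64,0,0]
After op 9 (RCL M1): stack=[1,64] mem=[0,64,0,0]
After op 10 (*): stack=[64] mem=[0,64,0,0]
After op 11 (STO M2): stack=[empty] mem=[0,64,64,0]
After op 12 (push 15): stack=[15] mem=[0,64,64,0]
After op 13 (pop): stack=[empty] mem=[0,64,64,0]
After op 14 (push 14): stack=[14] mem=[0,64,64,0]
After op 15 (push 3): stack=[14,3] mem=[0,64,64,0]
After op 16 (*): stack=[42] mem=[0,64,64,0]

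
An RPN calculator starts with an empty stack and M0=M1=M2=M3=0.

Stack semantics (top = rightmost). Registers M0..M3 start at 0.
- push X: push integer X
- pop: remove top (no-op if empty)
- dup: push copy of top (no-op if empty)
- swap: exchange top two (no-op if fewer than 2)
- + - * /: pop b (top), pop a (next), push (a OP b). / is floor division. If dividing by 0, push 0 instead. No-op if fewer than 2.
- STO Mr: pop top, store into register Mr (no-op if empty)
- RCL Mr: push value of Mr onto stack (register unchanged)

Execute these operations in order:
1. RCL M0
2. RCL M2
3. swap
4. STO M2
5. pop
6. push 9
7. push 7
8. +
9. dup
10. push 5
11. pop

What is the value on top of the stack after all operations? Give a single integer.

Answer: 16

Derivation:
After op 1 (RCL M0): stack=[0] mem=[0,0,0,0]
After op 2 (RCL M2): stack=[0,0] mem=[0,0,0,0]
After op 3 (swap): stack=[0,0] mem=[0,0,0,0]
After op 4 (STO M2): stack=[0] mem=[0,0,0,0]
After op 5 (pop): stack=[empty] mem=[0,0,0,0]
After op 6 (push 9): stack=[9] mem=[0,0,0,0]
After op 7 (push 7): stack=[9,7] mem=[0,0,0,0]
After op 8 (+): stack=[16] mem=[0,0,0,0]
After op 9 (dup): stack=[16,16] mem=[0,0,0,0]
After op 10 (push 5): stack=[16,16,5] mem=[0,0,0,0]
After op 11 (pop): stack=[16,16] mem=[0,0,0,0]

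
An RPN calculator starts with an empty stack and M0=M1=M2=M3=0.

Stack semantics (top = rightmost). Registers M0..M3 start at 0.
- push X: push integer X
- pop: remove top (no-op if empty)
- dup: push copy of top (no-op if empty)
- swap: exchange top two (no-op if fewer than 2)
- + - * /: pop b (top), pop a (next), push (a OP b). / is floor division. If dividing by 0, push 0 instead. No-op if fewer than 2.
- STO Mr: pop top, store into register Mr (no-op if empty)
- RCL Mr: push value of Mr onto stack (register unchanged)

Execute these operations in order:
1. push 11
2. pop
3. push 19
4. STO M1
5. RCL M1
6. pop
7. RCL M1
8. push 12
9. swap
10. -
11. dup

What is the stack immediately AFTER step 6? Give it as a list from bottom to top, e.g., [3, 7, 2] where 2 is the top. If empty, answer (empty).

After op 1 (push 11): stack=[11] mem=[0,0,0,0]
After op 2 (pop): stack=[empty] mem=[0,0,0,0]
After op 3 (push 19): stack=[19] mem=[0,0,0,0]
After op 4 (STO M1): stack=[empty] mem=[0,19,0,0]
After op 5 (RCL M1): stack=[19] mem=[0,19,0,0]
After op 6 (pop): stack=[empty] mem=[0,19,0,0]

(empty)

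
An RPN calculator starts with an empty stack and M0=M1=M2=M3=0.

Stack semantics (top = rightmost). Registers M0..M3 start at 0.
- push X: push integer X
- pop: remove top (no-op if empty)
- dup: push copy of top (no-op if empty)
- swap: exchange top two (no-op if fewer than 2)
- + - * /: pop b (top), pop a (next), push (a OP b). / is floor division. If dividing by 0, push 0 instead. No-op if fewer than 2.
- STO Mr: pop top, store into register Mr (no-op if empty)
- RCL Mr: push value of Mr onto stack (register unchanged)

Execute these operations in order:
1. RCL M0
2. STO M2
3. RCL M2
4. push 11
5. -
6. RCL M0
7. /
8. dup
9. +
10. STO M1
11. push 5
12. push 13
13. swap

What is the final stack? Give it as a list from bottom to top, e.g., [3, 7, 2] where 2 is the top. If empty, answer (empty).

After op 1 (RCL M0): stack=[0] mem=[0,0,0,0]
After op 2 (STO M2): stack=[empty] mem=[0,0,0,0]
After op 3 (RCL M2): stack=[0] mem=[0,0,0,0]
After op 4 (push 11): stack=[0,11] mem=[0,0,0,0]
After op 5 (-): stack=[-11] mem=[0,0,0,0]
After op 6 (RCL M0): stack=[-11,0] mem=[0,0,0,0]
After op 7 (/): stack=[0] mem=[0,0,0,0]
After op 8 (dup): stack=[0,0] mem=[0,0,0,0]
After op 9 (+): stack=[0] mem=[0,0,0,0]
After op 10 (STO M1): stack=[empty] mem=[0,0,0,0]
After op 11 (push 5): stack=[5] mem=[0,0,0,0]
After op 12 (push 13): stack=[5,13] mem=[0,0,0,0]
After op 13 (swap): stack=[13,5] mem=[0,0,0,0]

Answer: [13, 5]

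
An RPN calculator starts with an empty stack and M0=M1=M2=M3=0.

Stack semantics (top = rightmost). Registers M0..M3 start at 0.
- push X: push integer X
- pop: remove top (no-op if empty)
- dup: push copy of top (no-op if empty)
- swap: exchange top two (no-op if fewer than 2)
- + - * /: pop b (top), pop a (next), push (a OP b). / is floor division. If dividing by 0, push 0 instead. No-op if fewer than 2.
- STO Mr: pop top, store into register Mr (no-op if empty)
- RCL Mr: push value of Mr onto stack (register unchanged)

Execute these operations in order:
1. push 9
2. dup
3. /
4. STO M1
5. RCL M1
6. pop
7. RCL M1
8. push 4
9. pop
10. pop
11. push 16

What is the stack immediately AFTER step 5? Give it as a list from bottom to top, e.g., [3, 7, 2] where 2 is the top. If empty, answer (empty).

After op 1 (push 9): stack=[9] mem=[0,0,0,0]
After op 2 (dup): stack=[9,9] mem=[0,0,0,0]
After op 3 (/): stack=[1] mem=[0,0,0,0]
After op 4 (STO M1): stack=[empty] mem=[0,1,0,0]
After op 5 (RCL M1): stack=[1] mem=[0,1,0,0]

[1]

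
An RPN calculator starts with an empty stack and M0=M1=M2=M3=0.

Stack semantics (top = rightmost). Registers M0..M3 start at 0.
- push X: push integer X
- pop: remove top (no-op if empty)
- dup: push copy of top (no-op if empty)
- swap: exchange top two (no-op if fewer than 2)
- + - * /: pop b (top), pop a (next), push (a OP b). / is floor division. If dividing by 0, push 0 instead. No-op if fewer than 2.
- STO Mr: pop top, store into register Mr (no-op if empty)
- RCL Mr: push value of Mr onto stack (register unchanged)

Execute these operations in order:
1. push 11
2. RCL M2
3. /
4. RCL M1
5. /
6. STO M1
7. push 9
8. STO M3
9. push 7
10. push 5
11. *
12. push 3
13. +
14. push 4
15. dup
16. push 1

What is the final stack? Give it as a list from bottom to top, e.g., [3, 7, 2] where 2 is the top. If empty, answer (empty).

After op 1 (push 11): stack=[11] mem=[0,0,0,0]
After op 2 (RCL M2): stack=[11,0] mem=[0,0,0,0]
After op 3 (/): stack=[0] mem=[0,0,0,0]
After op 4 (RCL M1): stack=[0,0] mem=[0,0,0,0]
After op 5 (/): stack=[0] mem=[0,0,0,0]
After op 6 (STO M1): stack=[empty] mem=[0,0,0,0]
After op 7 (push 9): stack=[9] mem=[0,0,0,0]
After op 8 (STO M3): stack=[empty] mem=[0,0,0,9]
After op 9 (push 7): stack=[7] mem=[0,0,0,9]
After op 10 (push 5): stack=[7,5] mem=[0,0,0,9]
After op 11 (*): stack=[35] mem=[0,0,0,9]
After op 12 (push 3): stack=[35,3] mem=[0,0,0,9]
After op 13 (+): stack=[38] mem=[0,0,0,9]
After op 14 (push 4): stack=[38,4] mem=[0,0,0,9]
After op 15 (dup): stack=[38,4,4] mem=[0,0,0,9]
After op 16 (push 1): stack=[38,4,4,1] mem=[0,0,0,9]

Answer: [38, 4, 4, 1]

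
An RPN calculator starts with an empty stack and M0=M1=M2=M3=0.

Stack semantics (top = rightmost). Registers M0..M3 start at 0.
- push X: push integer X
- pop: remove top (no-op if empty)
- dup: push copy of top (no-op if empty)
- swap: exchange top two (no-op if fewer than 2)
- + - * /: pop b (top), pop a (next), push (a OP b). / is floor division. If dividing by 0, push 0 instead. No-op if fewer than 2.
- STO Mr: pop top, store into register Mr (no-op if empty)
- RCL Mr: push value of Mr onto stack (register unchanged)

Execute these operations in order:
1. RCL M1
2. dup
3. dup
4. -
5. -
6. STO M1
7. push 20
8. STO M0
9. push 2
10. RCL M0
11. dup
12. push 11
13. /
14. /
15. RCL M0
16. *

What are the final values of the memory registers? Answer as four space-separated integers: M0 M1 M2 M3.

After op 1 (RCL M1): stack=[0] mem=[0,0,0,0]
After op 2 (dup): stack=[0,0] mem=[0,0,0,0]
After op 3 (dup): stack=[0,0,0] mem=[0,0,0,0]
After op 4 (-): stack=[0,0] mem=[0,0,0,0]
After op 5 (-): stack=[0] mem=[0,0,0,0]
After op 6 (STO M1): stack=[empty] mem=[0,0,0,0]
After op 7 (push 20): stack=[20] mem=[0,0,0,0]
After op 8 (STO M0): stack=[empty] mem=[20,0,0,0]
After op 9 (push 2): stack=[2] mem=[20,0,0,0]
After op 10 (RCL M0): stack=[2,20] mem=[20,0,0,0]
After op 11 (dup): stack=[2,20,20] mem=[20,0,0,0]
After op 12 (push 11): stack=[2,20,20,11] mem=[20,0,0,0]
After op 13 (/): stack=[2,20,1] mem=[20,0,0,0]
After op 14 (/): stack=[2,20] mem=[20,0,0,0]
After op 15 (RCL M0): stack=[2,20,20] mem=[20,0,0,0]
After op 16 (*): stack=[2,400] mem=[20,0,0,0]

Answer: 20 0 0 0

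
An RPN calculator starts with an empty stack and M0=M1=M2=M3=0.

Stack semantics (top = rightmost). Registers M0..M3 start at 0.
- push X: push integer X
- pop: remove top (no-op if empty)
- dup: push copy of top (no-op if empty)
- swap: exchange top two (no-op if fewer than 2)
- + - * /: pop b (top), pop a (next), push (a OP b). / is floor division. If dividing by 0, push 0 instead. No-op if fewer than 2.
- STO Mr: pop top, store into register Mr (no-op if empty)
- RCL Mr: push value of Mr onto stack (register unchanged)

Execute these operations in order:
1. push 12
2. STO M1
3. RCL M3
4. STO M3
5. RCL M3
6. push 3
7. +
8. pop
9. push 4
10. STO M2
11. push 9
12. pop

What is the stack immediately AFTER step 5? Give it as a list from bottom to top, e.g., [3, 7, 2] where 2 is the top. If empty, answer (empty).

After op 1 (push 12): stack=[12] mem=[0,0,0,0]
After op 2 (STO M1): stack=[empty] mem=[0,12,0,0]
After op 3 (RCL M3): stack=[0] mem=[0,12,0,0]
After op 4 (STO M3): stack=[empty] mem=[0,12,0,0]
After op 5 (RCL M3): stack=[0] mem=[0,12,0,0]

[0]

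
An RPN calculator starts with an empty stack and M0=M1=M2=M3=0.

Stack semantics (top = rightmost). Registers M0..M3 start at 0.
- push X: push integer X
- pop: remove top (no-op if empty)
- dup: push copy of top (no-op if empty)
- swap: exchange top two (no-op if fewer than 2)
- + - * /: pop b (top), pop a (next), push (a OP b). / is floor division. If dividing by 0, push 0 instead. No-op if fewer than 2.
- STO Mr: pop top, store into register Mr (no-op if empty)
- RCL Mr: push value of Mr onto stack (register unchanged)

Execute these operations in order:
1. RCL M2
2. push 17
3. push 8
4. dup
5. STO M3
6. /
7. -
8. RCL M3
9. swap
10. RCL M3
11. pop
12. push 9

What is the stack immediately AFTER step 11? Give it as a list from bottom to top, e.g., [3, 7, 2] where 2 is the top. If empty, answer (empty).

After op 1 (RCL M2): stack=[0] mem=[0,0,0,0]
After op 2 (push 17): stack=[0,17] mem=[0,0,0,0]
After op 3 (push 8): stack=[0,17,8] mem=[0,0,0,0]
After op 4 (dup): stack=[0,17,8,8] mem=[0,0,0,0]
After op 5 (STO M3): stack=[0,17,8] mem=[0,0,0,8]
After op 6 (/): stack=[0,2] mem=[0,0,0,8]
After op 7 (-): stack=[-2] mem=[0,0,0,8]
After op 8 (RCL M3): stack=[-2,8] mem=[0,0,0,8]
After op 9 (swap): stack=[8,-2] mem=[0,0,0,8]
After op 10 (RCL M3): stack=[8,-2,8] mem=[0,0,0,8]
After op 11 (pop): stack=[8,-2] mem=[0,0,0,8]

[8, -2]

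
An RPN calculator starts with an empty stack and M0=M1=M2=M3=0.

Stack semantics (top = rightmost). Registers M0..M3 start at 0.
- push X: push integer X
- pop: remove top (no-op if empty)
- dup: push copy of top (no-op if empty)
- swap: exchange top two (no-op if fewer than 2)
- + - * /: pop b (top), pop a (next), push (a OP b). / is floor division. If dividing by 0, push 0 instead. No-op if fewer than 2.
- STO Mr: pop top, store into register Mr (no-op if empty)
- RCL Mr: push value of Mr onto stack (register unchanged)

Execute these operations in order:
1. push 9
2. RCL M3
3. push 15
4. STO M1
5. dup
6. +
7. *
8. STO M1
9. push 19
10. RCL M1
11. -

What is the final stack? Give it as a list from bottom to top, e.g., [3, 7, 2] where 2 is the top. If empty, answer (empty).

After op 1 (push 9): stack=[9] mem=[0,0,0,0]
After op 2 (RCL M3): stack=[9,0] mem=[0,0,0,0]
After op 3 (push 15): stack=[9,0,15] mem=[0,0,0,0]
After op 4 (STO M1): stack=[9,0] mem=[0,15,0,0]
After op 5 (dup): stack=[9,0,0] mem=[0,15,0,0]
After op 6 (+): stack=[9,0] mem=[0,15,0,0]
After op 7 (*): stack=[0] mem=[0,15,0,0]
After op 8 (STO M1): stack=[empty] mem=[0,0,0,0]
After op 9 (push 19): stack=[19] mem=[0,0,0,0]
After op 10 (RCL M1): stack=[19,0] mem=[0,0,0,0]
After op 11 (-): stack=[19] mem=[0,0,0,0]

Answer: [19]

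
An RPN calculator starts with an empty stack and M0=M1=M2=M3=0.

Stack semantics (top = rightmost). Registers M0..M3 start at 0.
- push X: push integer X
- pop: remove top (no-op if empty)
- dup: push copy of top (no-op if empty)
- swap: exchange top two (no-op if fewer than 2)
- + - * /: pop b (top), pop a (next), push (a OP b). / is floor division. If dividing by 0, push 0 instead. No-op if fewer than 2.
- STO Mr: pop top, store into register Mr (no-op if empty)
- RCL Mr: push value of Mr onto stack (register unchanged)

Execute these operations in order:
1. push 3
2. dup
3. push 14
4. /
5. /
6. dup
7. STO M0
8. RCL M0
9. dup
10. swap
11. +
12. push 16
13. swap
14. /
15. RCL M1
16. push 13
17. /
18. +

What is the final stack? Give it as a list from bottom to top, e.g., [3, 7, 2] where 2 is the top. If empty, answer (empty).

After op 1 (push 3): stack=[3] mem=[0,0,0,0]
After op 2 (dup): stack=[3,3] mem=[0,0,0,0]
After op 3 (push 14): stack=[3,3,14] mem=[0,0,0,0]
After op 4 (/): stack=[3,0] mem=[0,0,0,0]
After op 5 (/): stack=[0] mem=[0,0,0,0]
After op 6 (dup): stack=[0,0] mem=[0,0,0,0]
After op 7 (STO M0): stack=[0] mem=[0,0,0,0]
After op 8 (RCL M0): stack=[0,0] mem=[0,0,0,0]
After op 9 (dup): stack=[0,0,0] mem=[0,0,0,0]
After op 10 (swap): stack=[0,0,0] mem=[0,0,0,0]
After op 11 (+): stack=[0,0] mem=[0,0,0,0]
After op 12 (push 16): stack=[0,0,16] mem=[0,0,0,0]
After op 13 (swap): stack=[0,16,0] mem=[0,0,0,0]
After op 14 (/): stack=[0,0] mem=[0,0,0,0]
After op 15 (RCL M1): stack=[0,0,0] mem=[0,0,0,0]
After op 16 (push 13): stack=[0,0,0,13] mem=[0,0,0,0]
After op 17 (/): stack=[0,0,0] mem=[0,0,0,0]
After op 18 (+): stack=[0,0] mem=[0,0,0,0]

Answer: [0, 0]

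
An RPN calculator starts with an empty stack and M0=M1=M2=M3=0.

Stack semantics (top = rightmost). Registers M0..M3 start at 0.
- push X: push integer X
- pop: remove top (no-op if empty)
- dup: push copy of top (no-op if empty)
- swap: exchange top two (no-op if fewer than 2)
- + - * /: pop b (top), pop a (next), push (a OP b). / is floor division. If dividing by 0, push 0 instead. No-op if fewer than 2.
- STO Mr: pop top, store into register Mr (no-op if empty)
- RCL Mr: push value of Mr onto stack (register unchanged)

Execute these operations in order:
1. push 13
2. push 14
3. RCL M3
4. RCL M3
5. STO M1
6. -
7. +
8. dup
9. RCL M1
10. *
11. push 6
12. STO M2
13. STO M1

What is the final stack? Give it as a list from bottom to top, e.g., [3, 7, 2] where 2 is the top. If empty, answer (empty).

Answer: [27]

Derivation:
After op 1 (push 13): stack=[13] mem=[0,0,0,0]
After op 2 (push 14): stack=[13,14] mem=[0,0,0,0]
After op 3 (RCL M3): stack=[13,14,0] mem=[0,0,0,0]
After op 4 (RCL M3): stack=[13,14,0,0] mem=[0,0,0,0]
After op 5 (STO M1): stack=[13,14,0] mem=[0,0,0,0]
After op 6 (-): stack=[13,14] mem=[0,0,0,0]
After op 7 (+): stack=[27] mem=[0,0,0,0]
After op 8 (dup): stack=[27,27] mem=[0,0,0,0]
After op 9 (RCL M1): stack=[27,27,0] mem=[0,0,0,0]
After op 10 (*): stack=[27,0] mem=[0,0,0,0]
After op 11 (push 6): stack=[27,0,6] mem=[0,0,0,0]
After op 12 (STO M2): stack=[27,0] mem=[0,0,6,0]
After op 13 (STO M1): stack=[27] mem=[0,0,6,0]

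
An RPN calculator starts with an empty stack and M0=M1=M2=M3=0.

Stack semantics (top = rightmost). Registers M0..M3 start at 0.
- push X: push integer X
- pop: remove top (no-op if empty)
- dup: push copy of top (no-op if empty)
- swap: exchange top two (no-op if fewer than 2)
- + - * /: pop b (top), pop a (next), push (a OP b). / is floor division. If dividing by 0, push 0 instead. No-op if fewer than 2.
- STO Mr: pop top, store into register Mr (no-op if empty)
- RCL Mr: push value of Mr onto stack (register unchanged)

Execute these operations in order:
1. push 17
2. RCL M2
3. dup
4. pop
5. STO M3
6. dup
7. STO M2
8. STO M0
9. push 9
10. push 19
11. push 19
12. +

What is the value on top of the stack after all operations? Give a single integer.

After op 1 (push 17): stack=[17] mem=[0,0,0,0]
After op 2 (RCL M2): stack=[17,0] mem=[0,0,0,0]
After op 3 (dup): stack=[17,0,0] mem=[0,0,0,0]
After op 4 (pop): stack=[17,0] mem=[0,0,0,0]
After op 5 (STO M3): stack=[17] mem=[0,0,0,0]
After op 6 (dup): stack=[17,17] mem=[0,0,0,0]
After op 7 (STO M2): stack=[17] mem=[0,0,17,0]
After op 8 (STO M0): stack=[empty] mem=[17,0,17,0]
After op 9 (push 9): stack=[9] mem=[17,0,17,0]
After op 10 (push 19): stack=[9,19] mem=[17,0,17,0]
After op 11 (push 19): stack=[9,19,19] mem=[17,0,17,0]
After op 12 (+): stack=[9,38] mem=[17,0,17,0]

Answer: 38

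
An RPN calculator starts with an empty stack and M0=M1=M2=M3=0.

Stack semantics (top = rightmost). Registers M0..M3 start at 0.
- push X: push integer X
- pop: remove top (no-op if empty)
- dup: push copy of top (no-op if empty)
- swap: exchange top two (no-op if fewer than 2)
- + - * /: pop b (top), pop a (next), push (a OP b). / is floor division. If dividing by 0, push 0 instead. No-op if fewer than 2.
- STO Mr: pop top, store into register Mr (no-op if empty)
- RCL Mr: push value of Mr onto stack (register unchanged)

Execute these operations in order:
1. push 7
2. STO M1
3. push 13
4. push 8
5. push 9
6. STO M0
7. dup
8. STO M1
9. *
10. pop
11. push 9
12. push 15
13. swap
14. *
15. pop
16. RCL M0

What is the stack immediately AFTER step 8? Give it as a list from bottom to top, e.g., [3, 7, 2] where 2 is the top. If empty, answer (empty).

After op 1 (push 7): stack=[7] mem=[0,0,0,0]
After op 2 (STO M1): stack=[empty] mem=[0,7,0,0]
After op 3 (push 13): stack=[13] mem=[0,7,0,0]
After op 4 (push 8): stack=[13,8] mem=[0,7,0,0]
After op 5 (push 9): stack=[13,8,9] mem=[0,7,0,0]
After op 6 (STO M0): stack=[13,8] mem=[9,7,0,0]
After op 7 (dup): stack=[13,8,8] mem=[9,7,0,0]
After op 8 (STO M1): stack=[13,8] mem=[9,8,0,0]

[13, 8]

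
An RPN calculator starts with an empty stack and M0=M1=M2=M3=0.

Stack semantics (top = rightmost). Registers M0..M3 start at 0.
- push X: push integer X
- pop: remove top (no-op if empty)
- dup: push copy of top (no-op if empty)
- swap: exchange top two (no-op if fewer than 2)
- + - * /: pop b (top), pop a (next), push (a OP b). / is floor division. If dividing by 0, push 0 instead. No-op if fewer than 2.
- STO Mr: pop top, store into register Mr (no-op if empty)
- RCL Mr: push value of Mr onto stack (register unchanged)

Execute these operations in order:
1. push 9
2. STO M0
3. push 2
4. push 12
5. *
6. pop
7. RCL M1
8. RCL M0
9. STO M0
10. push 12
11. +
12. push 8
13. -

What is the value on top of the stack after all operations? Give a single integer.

After op 1 (push 9): stack=[9] mem=[0,0,0,0]
After op 2 (STO M0): stack=[empty] mem=[9,0,0,0]
After op 3 (push 2): stack=[2] mem=[9,0,0,0]
After op 4 (push 12): stack=[2,12] mem=[9,0,0,0]
After op 5 (*): stack=[24] mem=[9,0,0,0]
After op 6 (pop): stack=[empty] mem=[9,0,0,0]
After op 7 (RCL M1): stack=[0] mem=[9,0,0,0]
After op 8 (RCL M0): stack=[0,9] mem=[9,0,0,0]
After op 9 (STO M0): stack=[0] mem=[9,0,0,0]
After op 10 (push 12): stack=[0,12] mem=[9,0,0,0]
After op 11 (+): stack=[12] mem=[9,0,0,0]
After op 12 (push 8): stack=[12,8] mem=[9,0,0,0]
After op 13 (-): stack=[4] mem=[9,0,0,0]

Answer: 4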